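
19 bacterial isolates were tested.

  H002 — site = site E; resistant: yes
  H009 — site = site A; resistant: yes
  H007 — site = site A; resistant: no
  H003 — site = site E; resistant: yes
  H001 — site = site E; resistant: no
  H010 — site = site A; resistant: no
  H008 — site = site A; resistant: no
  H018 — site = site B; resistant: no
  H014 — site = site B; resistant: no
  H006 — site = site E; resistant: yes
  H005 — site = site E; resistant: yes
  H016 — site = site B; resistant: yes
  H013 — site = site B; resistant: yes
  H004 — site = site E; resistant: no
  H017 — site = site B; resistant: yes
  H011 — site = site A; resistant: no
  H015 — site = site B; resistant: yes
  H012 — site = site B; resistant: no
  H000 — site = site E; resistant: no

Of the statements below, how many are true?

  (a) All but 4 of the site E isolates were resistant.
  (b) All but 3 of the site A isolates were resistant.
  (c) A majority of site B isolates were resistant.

1

(a) site E: |A| = 7, |A ∩ B| = 4; needs |A ∖ B| = 4 — false.
(b) site A: |A| = 5, |A ∩ B| = 1; needs |A ∖ B| = 3 — false.
(c) site B: |A| = 7, |A ∩ B| = 4; needs |A ∩ B| > |A ∖ B| — true.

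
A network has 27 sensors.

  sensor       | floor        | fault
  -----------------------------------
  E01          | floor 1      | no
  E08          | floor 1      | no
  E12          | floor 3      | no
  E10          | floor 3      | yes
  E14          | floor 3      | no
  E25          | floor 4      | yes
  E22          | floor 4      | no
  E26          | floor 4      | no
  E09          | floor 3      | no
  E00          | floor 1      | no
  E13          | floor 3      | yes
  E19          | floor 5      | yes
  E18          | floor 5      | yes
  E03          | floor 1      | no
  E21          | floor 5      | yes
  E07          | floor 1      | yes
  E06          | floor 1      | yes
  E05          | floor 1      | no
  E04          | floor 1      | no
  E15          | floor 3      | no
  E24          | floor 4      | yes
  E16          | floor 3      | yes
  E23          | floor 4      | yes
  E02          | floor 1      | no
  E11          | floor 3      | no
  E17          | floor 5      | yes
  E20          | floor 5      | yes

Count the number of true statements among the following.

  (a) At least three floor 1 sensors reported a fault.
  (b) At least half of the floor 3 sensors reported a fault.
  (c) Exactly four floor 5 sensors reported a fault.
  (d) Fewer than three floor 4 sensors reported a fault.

(a) floor 1: |A| = 9, |A ∩ B| = 2; needs |A ∩ B| ≥ 3 — false.
(b) floor 3: |A| = 8, |A ∩ B| = 3; needs |A ∩ B| ≥ |A ∖ B| — false.
(c) floor 5: |A| = 5, |A ∩ B| = 5; needs |A ∩ B| = 4 — false.
(d) floor 4: |A| = 5, |A ∩ B| = 3; needs |A ∩ B| < 3 — false.

0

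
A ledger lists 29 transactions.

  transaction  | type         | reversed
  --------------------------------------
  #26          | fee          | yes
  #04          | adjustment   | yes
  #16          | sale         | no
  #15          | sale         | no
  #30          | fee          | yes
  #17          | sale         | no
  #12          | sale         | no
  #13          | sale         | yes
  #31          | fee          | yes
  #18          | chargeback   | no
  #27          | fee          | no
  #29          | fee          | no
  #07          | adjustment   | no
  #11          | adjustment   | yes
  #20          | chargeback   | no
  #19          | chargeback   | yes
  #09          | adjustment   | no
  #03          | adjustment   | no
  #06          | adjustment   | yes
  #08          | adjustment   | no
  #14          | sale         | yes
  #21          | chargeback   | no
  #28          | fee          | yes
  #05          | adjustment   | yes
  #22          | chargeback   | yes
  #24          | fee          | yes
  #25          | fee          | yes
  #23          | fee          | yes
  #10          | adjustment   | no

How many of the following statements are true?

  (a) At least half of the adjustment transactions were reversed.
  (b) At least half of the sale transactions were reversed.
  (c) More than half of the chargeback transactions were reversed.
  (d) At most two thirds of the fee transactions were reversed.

0

(a) adjustment: |A| = 9, |A ∩ B| = 4; needs |A ∩ B| ≥ |A ∖ B| — false.
(b) sale: |A| = 6, |A ∩ B| = 2; needs |A ∩ B| ≥ |A ∖ B| — false.
(c) chargeback: |A| = 5, |A ∩ B| = 2; needs |A ∩ B| > |A ∖ B| — false.
(d) fee: |A| = 9, |A ∩ B| = 7; needs |A ∩ B| / |A| ≤ 2/3 — false.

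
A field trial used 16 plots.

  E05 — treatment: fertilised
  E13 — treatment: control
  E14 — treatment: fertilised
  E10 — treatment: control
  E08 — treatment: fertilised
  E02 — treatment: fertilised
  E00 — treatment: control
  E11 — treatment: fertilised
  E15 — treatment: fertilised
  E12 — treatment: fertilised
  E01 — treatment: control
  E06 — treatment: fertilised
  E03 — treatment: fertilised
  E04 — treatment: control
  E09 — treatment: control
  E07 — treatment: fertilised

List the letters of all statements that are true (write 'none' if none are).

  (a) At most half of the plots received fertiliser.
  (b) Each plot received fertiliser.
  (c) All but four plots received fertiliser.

|A| = 16, |A ∩ B| = 10, |A ∖ B| = 6.
(a) |A ∩ B| ≤ |A ∖ B|: fails.
(b) A ⊆ B, i.e. every element of A is in B (|A ∖ B| = 0): fails.
(c) |A ∖ B| = 4: fails.

none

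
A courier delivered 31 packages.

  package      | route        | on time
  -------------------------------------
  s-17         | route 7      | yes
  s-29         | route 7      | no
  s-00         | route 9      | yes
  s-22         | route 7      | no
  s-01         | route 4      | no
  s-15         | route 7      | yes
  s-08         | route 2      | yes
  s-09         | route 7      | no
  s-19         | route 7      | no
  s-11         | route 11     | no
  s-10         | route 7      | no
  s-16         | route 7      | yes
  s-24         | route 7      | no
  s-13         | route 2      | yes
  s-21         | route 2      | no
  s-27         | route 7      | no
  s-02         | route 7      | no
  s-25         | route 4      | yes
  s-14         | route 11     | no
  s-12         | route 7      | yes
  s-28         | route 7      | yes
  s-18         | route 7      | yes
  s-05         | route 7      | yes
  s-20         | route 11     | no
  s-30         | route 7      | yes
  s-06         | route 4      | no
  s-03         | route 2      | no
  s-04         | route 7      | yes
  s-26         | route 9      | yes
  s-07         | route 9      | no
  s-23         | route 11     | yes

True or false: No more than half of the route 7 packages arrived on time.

The determiner here denotes the relation: |A ∩ B| ≤ |A ∖ B|.
|A| = 17, |A ∩ B| = 9, |A ∖ B| = 8.
9 > 8, so the statement is false.

False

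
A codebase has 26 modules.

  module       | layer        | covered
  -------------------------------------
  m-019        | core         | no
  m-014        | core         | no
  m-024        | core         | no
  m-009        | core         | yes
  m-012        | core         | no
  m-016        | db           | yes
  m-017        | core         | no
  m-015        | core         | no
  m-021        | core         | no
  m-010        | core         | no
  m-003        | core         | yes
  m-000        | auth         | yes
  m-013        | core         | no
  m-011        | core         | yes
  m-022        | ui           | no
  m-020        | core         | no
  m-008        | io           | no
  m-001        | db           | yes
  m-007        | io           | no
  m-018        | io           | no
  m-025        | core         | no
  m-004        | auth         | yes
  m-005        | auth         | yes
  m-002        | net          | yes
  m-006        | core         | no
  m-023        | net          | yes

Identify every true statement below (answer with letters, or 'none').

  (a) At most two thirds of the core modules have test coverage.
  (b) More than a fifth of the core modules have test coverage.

(a)

|A| = 15, |A ∩ B| = 3, |A ∖ B| = 12.
(a) |A ∩ B| / |A| ≤ 2/3: holds.
(b) |A ∩ B| / |A| > 1/5: fails.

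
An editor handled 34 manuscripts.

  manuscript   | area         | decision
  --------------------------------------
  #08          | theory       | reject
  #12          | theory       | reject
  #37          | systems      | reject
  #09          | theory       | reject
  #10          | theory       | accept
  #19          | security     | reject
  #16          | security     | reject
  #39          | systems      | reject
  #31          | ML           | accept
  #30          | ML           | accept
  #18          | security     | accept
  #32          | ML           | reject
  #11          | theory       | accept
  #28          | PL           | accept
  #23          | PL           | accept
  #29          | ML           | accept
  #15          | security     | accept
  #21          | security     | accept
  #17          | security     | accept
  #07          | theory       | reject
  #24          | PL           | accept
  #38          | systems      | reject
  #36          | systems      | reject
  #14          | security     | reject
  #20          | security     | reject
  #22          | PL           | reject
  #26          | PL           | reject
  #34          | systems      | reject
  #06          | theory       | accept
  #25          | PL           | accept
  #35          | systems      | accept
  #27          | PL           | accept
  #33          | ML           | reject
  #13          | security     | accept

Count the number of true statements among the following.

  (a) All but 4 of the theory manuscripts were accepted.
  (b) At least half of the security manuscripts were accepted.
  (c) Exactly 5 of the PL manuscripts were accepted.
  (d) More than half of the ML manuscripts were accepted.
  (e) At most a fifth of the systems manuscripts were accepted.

5

(a) theory: |A| = 7, |A ∩ B| = 3; needs |A ∖ B| = 4 — true.
(b) security: |A| = 9, |A ∩ B| = 5; needs |A ∩ B| ≥ |A ∖ B| — true.
(c) PL: |A| = 7, |A ∩ B| = 5; needs |A ∩ B| = 5 — true.
(d) ML: |A| = 5, |A ∩ B| = 3; needs |A ∩ B| > |A ∖ B| — true.
(e) systems: |A| = 6, |A ∩ B| = 1; needs |A ∩ B| / |A| ≤ 1/5 — true.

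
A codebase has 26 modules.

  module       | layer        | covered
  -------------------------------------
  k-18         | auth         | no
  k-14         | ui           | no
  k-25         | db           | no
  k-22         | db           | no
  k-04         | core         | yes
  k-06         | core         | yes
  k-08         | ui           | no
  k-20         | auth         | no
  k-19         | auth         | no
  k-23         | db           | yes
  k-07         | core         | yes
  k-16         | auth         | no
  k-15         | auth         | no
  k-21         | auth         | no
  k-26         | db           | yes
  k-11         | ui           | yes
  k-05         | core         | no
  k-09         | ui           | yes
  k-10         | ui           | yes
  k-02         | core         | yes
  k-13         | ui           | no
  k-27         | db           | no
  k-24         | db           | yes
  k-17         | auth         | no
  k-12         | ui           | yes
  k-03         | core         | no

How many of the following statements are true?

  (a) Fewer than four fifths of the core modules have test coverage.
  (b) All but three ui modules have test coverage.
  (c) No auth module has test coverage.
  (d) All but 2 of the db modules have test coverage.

(a) core: |A| = 6, |A ∩ B| = 4; needs |A ∩ B| / |A| < 4/5 — true.
(b) ui: |A| = 7, |A ∩ B| = 4; needs |A ∖ B| = 3 — true.
(c) auth: |A| = 7, |A ∩ B| = 0; needs A ∩ B = ∅ (|A ∩ B| = 0) — true.
(d) db: |A| = 6, |A ∩ B| = 3; needs |A ∖ B| = 2 — false.

3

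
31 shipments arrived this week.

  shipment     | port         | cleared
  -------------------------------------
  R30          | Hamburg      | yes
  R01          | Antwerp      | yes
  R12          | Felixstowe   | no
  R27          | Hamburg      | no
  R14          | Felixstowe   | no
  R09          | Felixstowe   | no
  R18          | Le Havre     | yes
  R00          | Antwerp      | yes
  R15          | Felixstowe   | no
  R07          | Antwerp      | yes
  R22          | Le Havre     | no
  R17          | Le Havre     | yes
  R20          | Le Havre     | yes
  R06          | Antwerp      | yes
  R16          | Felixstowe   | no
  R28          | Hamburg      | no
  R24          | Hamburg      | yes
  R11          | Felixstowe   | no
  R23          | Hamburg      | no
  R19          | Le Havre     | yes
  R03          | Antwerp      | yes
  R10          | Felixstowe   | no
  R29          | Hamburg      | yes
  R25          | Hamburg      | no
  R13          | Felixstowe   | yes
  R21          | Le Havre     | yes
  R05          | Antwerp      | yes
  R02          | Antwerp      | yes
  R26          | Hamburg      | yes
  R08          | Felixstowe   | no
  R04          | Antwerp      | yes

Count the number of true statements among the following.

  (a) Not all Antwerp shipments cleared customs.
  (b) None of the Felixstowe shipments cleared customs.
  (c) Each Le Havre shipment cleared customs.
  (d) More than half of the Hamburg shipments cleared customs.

(a) Antwerp: |A| = 8, |A ∩ B| = 8; needs A ⊄ B (|A ∖ B| ≥ 1) — false.
(b) Felixstowe: |A| = 9, |A ∩ B| = 1; needs A ∩ B = ∅ (|A ∩ B| = 0) — false.
(c) Le Havre: |A| = 6, |A ∩ B| = 5; needs A ⊆ B, i.e. every element of A is in B (|A ∖ B| = 0) — false.
(d) Hamburg: |A| = 8, |A ∩ B| = 4; needs |A ∩ B| > |A ∖ B| — false.

0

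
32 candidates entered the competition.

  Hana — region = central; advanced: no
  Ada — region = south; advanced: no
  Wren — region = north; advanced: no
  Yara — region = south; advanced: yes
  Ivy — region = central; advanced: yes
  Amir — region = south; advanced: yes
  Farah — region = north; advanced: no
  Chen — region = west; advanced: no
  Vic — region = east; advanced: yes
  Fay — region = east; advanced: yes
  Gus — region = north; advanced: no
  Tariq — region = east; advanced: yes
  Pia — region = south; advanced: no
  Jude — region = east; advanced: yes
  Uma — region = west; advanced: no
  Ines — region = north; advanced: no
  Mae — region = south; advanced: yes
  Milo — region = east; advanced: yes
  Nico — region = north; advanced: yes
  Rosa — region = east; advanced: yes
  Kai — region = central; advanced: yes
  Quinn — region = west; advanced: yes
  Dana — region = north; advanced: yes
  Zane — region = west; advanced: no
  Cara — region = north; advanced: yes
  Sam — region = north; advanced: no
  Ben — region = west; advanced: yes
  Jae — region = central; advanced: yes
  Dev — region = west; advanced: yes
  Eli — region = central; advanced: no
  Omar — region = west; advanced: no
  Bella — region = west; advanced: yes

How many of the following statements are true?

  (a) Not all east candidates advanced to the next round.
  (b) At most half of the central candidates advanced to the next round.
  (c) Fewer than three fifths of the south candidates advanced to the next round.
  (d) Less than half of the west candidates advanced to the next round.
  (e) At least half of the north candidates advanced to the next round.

0

(a) east: |A| = 6, |A ∩ B| = 6; needs A ⊄ B (|A ∖ B| ≥ 1) — false.
(b) central: |A| = 5, |A ∩ B| = 3; needs |A ∩ B| ≤ |A ∖ B| — false.
(c) south: |A| = 5, |A ∩ B| = 3; needs |A ∩ B| / |A| < 3/5 — false.
(d) west: |A| = 8, |A ∩ B| = 4; needs |A ∩ B| < |A ∖ B| — false.
(e) north: |A| = 8, |A ∩ B| = 3; needs |A ∩ B| ≥ |A ∖ B| — false.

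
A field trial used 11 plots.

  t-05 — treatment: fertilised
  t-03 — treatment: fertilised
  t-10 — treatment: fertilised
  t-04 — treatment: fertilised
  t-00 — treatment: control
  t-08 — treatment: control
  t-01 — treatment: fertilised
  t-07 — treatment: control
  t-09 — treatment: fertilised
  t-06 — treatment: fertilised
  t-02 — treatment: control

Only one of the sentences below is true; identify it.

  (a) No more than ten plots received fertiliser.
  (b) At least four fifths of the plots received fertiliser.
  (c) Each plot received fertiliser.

|A| = 11, |A ∩ B| = 7, |A ∖ B| = 4.
(a) requires |A ∩ B| ≤ 10: true.
(b) requires |A ∩ B| / |A| ≥ 4/5: false.
(c) requires A ⊆ B, i.e. every element of A is in B (|A ∖ B| = 0): false.

(a)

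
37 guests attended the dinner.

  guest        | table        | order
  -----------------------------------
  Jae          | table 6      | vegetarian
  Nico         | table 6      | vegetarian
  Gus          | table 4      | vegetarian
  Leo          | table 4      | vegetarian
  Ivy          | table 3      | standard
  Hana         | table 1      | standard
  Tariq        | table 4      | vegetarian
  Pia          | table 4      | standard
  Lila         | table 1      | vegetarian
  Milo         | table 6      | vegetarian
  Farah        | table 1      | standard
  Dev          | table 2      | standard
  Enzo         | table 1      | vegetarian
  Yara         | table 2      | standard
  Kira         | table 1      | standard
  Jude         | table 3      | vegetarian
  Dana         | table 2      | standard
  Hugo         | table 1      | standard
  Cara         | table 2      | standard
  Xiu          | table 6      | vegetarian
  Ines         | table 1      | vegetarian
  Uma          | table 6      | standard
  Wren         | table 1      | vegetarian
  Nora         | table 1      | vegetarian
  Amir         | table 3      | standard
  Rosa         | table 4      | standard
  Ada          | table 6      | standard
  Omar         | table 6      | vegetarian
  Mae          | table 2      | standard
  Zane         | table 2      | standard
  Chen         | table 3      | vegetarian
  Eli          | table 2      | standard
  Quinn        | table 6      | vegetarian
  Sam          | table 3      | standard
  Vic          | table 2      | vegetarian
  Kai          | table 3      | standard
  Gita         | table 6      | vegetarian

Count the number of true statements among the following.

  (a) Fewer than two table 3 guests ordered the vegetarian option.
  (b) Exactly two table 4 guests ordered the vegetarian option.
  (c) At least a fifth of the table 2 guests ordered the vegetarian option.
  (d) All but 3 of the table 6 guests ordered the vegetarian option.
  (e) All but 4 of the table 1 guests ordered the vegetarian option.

(a) table 3: |A| = 6, |A ∩ B| = 2; needs |A ∩ B| < 2 — false.
(b) table 4: |A| = 5, |A ∩ B| = 3; needs |A ∩ B| = 2 — false.
(c) table 2: |A| = 8, |A ∩ B| = 1; needs |A ∩ B| / |A| ≥ 1/5 — false.
(d) table 6: |A| = 9, |A ∩ B| = 7; needs |A ∖ B| = 3 — false.
(e) table 1: |A| = 9, |A ∩ B| = 5; needs |A ∖ B| = 4 — true.

1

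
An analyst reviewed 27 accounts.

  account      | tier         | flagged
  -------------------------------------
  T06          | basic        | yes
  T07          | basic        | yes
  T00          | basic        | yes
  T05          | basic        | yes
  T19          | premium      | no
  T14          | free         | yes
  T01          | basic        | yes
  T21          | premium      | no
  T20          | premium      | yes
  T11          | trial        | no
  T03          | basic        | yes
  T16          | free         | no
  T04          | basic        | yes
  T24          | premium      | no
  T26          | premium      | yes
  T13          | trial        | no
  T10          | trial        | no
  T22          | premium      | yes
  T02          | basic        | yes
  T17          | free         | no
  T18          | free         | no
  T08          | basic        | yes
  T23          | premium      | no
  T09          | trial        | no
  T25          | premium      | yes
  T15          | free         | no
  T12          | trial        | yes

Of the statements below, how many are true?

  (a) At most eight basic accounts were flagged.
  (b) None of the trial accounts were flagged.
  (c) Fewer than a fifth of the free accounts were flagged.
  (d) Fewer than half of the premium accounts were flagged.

(a) basic: |A| = 9, |A ∩ B| = 9; needs |A ∩ B| ≤ 8 — false.
(b) trial: |A| = 5, |A ∩ B| = 1; needs A ∩ B = ∅ (|A ∩ B| = 0) — false.
(c) free: |A| = 5, |A ∩ B| = 1; needs |A ∩ B| / |A| < 1/5 — false.
(d) premium: |A| = 8, |A ∩ B| = 4; needs |A ∩ B| < |A ∖ B| — false.

0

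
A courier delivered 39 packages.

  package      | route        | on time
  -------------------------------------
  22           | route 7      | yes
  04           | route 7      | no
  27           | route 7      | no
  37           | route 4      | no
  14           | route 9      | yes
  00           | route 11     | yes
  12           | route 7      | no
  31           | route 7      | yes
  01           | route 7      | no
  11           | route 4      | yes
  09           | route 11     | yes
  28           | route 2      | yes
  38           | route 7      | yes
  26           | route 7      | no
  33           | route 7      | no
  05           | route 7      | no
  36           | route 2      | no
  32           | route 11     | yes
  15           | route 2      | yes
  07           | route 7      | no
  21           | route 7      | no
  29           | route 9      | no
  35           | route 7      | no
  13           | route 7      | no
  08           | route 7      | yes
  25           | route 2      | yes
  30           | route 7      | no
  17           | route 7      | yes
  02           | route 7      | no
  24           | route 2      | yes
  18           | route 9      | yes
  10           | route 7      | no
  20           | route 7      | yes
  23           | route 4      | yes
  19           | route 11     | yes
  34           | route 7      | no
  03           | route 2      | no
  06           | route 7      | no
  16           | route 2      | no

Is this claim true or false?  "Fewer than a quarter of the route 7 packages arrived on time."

False

The determiner here denotes the relation: |A ∩ B| / |A| < 1/4.
|A| = 22, |A ∩ B| = 6, |A ∖ B| = 16.
|A ∩ B|/|A| = 6/22, so the statement is false.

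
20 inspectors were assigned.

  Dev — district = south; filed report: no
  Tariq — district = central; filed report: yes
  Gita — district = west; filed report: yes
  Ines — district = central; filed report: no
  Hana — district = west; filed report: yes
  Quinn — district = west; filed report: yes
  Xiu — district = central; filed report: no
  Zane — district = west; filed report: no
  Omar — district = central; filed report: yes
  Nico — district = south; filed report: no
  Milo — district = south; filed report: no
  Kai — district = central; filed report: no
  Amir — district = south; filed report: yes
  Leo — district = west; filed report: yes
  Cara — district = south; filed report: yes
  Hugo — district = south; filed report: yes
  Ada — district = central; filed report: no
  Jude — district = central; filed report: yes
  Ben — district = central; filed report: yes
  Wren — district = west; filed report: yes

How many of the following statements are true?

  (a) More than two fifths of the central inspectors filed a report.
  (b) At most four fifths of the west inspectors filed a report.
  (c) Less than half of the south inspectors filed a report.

(a) central: |A| = 8, |A ∩ B| = 4; needs |A ∩ B| / |A| > 2/5 — true.
(b) west: |A| = 6, |A ∩ B| = 5; needs |A ∩ B| / |A| ≤ 4/5 — false.
(c) south: |A| = 6, |A ∩ B| = 3; needs |A ∩ B| < |A ∖ B| — false.

1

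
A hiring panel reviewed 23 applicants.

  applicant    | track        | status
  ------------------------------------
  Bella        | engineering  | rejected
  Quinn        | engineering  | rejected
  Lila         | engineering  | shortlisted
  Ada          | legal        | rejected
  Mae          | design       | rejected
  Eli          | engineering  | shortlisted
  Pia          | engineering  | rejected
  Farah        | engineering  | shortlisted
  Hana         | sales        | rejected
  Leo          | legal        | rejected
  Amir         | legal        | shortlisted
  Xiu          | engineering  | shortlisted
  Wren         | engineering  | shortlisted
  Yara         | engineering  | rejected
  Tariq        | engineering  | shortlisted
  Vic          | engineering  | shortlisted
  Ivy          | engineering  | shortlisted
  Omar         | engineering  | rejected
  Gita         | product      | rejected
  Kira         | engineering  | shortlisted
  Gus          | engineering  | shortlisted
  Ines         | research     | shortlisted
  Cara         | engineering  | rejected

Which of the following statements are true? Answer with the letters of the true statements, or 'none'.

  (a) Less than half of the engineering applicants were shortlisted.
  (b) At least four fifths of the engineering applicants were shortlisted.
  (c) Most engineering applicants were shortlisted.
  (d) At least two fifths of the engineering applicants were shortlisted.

|A| = 16, |A ∩ B| = 10, |A ∖ B| = 6.
(a) |A ∩ B| < |A ∖ B|: fails.
(b) |A ∩ B| / |A| ≥ 4/5: fails.
(c) |A ∩ B| > |A ∖ B|: holds.
(d) |A ∩ B| / |A| ≥ 2/5: holds.

(c), (d)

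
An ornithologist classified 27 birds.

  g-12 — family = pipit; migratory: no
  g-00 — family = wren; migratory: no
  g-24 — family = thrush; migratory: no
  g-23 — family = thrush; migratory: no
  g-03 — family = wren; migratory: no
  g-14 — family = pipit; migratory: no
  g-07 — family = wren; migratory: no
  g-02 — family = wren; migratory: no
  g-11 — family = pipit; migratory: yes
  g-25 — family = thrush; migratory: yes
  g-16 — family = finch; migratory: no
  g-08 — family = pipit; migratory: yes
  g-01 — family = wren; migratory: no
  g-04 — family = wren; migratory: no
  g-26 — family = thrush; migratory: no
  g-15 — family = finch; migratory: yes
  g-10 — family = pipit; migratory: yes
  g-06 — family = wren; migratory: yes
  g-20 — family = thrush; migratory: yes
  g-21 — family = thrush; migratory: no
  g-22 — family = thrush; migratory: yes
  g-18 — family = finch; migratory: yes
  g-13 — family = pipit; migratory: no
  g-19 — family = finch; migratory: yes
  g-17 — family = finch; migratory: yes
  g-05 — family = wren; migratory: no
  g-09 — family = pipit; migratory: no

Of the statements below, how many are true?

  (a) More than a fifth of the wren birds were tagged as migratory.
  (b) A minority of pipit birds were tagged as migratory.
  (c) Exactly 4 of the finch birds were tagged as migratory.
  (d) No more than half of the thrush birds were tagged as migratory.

3

(a) wren: |A| = 8, |A ∩ B| = 1; needs |A ∩ B| / |A| > 1/5 — false.
(b) pipit: |A| = 7, |A ∩ B| = 3; needs |A ∩ B| < |A ∖ B| — true.
(c) finch: |A| = 5, |A ∩ B| = 4; needs |A ∩ B| = 4 — true.
(d) thrush: |A| = 7, |A ∩ B| = 3; needs |A ∩ B| ≤ |A ∖ B| — true.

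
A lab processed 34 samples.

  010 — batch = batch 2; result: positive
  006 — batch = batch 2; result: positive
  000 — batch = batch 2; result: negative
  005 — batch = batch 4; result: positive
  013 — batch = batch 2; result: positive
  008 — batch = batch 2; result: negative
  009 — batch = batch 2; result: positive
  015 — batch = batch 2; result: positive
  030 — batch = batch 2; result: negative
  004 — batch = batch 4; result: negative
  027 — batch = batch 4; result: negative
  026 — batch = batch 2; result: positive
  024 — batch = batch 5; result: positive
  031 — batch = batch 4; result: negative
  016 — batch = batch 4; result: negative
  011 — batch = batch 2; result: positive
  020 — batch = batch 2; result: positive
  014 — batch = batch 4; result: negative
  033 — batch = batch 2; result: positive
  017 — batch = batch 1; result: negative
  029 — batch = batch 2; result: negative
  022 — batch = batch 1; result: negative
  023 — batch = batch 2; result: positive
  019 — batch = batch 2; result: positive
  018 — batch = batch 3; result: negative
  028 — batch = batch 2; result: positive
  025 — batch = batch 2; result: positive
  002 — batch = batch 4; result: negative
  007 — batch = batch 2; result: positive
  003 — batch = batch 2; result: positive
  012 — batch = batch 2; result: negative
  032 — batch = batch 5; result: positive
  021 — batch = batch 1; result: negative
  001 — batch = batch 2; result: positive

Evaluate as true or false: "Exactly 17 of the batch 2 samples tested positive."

False

Truth condition: |A ∩ B| = 17.
|A| = 21, |A ∩ B| = 16, |A ∖ B| = 5.
|A ∩ B| = 16, so the statement is false.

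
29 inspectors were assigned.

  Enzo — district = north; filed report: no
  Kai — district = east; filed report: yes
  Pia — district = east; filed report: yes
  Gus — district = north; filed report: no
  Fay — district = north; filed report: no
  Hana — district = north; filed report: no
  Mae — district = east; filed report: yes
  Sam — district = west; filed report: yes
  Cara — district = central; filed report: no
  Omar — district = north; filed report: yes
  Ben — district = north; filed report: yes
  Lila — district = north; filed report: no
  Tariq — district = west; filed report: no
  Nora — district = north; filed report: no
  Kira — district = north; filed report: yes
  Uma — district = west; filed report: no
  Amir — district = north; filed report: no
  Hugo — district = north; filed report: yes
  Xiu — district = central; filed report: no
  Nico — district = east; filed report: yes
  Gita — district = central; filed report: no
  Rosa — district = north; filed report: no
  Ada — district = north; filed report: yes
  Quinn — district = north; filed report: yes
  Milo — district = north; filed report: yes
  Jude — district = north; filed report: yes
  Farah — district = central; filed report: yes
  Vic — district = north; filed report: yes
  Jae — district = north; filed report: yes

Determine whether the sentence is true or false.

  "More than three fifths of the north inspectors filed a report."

False

The determiner here denotes the relation: |A ∩ B| / |A| > 3/5.
|A| = 18, |A ∩ B| = 10, |A ∖ B| = 8.
|A ∩ B|/|A| = 10/18, so the statement is false.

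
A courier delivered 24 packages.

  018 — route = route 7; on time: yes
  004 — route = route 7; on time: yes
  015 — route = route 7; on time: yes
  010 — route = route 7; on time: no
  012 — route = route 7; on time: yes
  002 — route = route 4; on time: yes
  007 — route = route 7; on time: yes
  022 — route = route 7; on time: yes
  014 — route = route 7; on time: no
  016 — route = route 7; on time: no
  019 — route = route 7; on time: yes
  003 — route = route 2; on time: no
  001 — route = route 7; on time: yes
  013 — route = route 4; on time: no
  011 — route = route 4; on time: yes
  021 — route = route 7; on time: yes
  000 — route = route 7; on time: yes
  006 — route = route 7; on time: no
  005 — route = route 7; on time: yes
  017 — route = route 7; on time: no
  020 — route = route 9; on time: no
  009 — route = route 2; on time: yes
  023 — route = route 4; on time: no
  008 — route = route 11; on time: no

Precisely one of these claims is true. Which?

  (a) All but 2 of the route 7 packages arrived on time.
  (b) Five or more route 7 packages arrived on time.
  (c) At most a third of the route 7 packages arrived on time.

|A| = 16, |A ∩ B| = 11, |A ∖ B| = 5.
(a) requires |A ∖ B| = 2: false.
(b) requires |A ∩ B| ≥ 5: true.
(c) requires |A ∩ B| / |A| ≤ 1/3: false.

(b)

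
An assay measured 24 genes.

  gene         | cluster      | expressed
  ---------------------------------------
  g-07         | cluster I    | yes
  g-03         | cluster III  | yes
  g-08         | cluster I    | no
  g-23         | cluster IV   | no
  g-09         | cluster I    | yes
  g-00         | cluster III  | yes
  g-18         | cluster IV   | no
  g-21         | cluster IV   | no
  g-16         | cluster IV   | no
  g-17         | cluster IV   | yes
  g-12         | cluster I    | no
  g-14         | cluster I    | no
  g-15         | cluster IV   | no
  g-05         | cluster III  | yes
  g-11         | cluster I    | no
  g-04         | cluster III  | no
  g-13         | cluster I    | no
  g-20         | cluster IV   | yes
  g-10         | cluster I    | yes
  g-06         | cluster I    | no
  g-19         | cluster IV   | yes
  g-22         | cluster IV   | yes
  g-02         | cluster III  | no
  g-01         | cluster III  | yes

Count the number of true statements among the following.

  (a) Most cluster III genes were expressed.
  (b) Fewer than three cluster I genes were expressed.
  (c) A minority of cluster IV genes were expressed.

(a) cluster III: |A| = 6, |A ∩ B| = 4; needs |A ∩ B| > |A ∖ B| — true.
(b) cluster I: |A| = 9, |A ∩ B| = 3; needs |A ∩ B| < 3 — false.
(c) cluster IV: |A| = 9, |A ∩ B| = 4; needs |A ∩ B| < |A ∖ B| — true.

2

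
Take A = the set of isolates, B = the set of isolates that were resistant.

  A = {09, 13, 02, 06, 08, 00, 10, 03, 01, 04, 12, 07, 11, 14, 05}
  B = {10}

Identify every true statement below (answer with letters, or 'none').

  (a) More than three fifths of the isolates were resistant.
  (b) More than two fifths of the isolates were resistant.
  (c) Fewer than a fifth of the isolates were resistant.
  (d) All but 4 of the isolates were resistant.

|A| = 15, |A ∩ B| = 1, |A ∖ B| = 14.
(a) |A ∩ B| / |A| > 3/5: fails.
(b) |A ∩ B| / |A| > 2/5: fails.
(c) |A ∩ B| / |A| < 1/5: holds.
(d) |A ∖ B| = 4: fails.

(c)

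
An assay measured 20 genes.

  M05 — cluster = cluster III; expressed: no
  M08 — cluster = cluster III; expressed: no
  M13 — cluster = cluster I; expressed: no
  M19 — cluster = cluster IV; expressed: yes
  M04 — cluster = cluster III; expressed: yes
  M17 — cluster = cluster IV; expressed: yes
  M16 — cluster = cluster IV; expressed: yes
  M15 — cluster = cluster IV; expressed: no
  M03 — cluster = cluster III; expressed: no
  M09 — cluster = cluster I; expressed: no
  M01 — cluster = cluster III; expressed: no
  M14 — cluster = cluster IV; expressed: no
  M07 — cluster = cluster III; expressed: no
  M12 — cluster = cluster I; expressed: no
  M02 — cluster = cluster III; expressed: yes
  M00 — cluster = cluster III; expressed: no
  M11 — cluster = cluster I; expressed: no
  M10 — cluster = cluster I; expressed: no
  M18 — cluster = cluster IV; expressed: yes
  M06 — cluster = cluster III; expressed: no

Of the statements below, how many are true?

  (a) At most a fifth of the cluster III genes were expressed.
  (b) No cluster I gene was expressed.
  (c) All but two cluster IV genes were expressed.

(a) cluster III: |A| = 9, |A ∩ B| = 2; needs |A ∩ B| / |A| ≤ 1/5 — false.
(b) cluster I: |A| = 5, |A ∩ B| = 0; needs A ∩ B = ∅ (|A ∩ B| = 0) — true.
(c) cluster IV: |A| = 6, |A ∩ B| = 4; needs |A ∖ B| = 2 — true.

2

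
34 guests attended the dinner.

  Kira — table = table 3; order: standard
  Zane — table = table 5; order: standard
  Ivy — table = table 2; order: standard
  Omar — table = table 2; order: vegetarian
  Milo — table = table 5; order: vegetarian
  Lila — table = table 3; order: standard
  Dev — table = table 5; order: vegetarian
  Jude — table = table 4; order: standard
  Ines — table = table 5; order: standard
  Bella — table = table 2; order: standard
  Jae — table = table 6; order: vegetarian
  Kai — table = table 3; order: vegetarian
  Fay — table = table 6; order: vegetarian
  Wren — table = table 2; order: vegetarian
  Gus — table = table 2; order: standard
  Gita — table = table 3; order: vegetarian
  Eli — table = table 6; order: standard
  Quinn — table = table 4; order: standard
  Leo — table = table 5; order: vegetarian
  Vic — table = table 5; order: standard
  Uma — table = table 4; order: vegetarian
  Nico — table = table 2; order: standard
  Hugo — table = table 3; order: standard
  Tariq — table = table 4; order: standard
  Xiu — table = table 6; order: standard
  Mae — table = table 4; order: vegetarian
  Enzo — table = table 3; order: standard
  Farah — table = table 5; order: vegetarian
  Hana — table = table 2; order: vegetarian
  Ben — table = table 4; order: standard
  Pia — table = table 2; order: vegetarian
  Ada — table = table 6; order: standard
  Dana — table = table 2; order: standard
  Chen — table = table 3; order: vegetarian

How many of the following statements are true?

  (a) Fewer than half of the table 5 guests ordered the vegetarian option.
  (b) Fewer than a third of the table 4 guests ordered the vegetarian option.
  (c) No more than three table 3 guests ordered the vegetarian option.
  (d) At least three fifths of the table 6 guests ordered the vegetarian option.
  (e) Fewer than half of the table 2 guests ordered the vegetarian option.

(a) table 5: |A| = 7, |A ∩ B| = 4; needs |A ∩ B| < |A ∖ B| — false.
(b) table 4: |A| = 6, |A ∩ B| = 2; needs |A ∩ B| / |A| < 1/3 — false.
(c) table 3: |A| = 7, |A ∩ B| = 3; needs |A ∩ B| ≤ 3 — true.
(d) table 6: |A| = 5, |A ∩ B| = 2; needs |A ∩ B| / |A| ≥ 3/5 — false.
(e) table 2: |A| = 9, |A ∩ B| = 4; needs |A ∩ B| < |A ∖ B| — true.

2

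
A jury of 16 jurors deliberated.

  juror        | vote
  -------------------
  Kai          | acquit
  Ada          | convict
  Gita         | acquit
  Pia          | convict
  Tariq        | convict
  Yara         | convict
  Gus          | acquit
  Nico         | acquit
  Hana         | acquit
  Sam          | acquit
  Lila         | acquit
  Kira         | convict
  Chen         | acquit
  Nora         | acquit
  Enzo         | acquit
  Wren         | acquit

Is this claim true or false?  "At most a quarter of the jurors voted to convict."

The determiner here denotes the relation: |A ∩ B| / |A| ≤ 1/4.
|A| = 16, |A ∩ B| = 5, |A ∖ B| = 11.
|A ∩ B|/|A| = 5/16, so the statement is false.

False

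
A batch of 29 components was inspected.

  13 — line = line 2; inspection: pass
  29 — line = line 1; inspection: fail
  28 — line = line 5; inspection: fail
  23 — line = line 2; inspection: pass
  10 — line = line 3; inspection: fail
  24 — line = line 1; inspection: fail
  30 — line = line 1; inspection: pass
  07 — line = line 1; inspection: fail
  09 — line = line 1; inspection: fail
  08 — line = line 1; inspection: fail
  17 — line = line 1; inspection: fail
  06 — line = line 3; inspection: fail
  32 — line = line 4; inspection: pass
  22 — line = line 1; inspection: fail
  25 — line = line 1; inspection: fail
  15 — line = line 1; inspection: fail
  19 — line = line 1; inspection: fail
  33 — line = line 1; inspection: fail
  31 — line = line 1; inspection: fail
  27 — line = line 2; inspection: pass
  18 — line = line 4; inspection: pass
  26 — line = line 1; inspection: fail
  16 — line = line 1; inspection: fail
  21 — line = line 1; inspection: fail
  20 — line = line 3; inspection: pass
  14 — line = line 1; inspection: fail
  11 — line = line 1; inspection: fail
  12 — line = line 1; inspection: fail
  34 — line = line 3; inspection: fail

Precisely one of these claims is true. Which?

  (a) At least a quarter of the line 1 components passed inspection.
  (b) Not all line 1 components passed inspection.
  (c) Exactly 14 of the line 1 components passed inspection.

(b)

|A| = 19, |A ∩ B| = 1, |A ∖ B| = 18.
(a) requires |A ∩ B| / |A| ≥ 1/4: false.
(b) requires A ⊄ B (|A ∖ B| ≥ 1): true.
(c) requires |A ∩ B| = 14: false.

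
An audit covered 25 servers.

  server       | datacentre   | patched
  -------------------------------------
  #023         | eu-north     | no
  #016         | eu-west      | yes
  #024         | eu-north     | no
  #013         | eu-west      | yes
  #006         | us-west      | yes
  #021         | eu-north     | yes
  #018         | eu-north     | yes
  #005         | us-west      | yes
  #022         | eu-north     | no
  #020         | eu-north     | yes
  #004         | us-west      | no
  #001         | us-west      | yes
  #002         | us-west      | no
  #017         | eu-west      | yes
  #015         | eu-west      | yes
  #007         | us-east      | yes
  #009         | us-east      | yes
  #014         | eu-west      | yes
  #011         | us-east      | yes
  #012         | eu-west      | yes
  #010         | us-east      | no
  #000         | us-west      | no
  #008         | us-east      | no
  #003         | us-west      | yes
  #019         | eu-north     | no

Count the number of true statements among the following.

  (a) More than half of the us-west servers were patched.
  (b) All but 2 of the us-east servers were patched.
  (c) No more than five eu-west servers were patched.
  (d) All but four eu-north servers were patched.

3

(a) us-west: |A| = 7, |A ∩ B| = 4; needs |A ∩ B| > |A ∖ B| — true.
(b) us-east: |A| = 5, |A ∩ B| = 3; needs |A ∖ B| = 2 — true.
(c) eu-west: |A| = 6, |A ∩ B| = 6; needs |A ∩ B| ≤ 5 — false.
(d) eu-north: |A| = 7, |A ∩ B| = 3; needs |A ∖ B| = 4 — true.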